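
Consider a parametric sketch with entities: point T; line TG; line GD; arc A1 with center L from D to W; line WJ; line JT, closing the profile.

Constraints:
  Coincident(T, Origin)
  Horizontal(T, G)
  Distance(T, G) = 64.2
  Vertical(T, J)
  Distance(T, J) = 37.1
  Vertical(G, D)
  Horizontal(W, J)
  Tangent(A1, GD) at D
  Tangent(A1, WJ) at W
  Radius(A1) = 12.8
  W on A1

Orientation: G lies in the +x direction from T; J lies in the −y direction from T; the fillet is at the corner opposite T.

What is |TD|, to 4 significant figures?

68.64

The virtual corner opposite T is at (64.20, -37.10). A1 meets GD tangentially, so LD is at right angles to GD and the tangent condition forces LW to be normal to WJ, with radius 12.8, so the center L sits 12.8 in from both sides at L = (51.40, -24.30). That places the tangent points at D = (64.20, -24.30) on GD and W = (51.40, -37.10) on WJ. Then |TD| = |D − T| = 68.64.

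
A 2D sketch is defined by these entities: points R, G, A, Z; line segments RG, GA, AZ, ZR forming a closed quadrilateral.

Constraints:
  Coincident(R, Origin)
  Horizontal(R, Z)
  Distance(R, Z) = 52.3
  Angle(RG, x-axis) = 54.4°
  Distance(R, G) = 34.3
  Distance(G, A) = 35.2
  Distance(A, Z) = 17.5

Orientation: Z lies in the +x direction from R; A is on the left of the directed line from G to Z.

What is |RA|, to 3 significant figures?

56.4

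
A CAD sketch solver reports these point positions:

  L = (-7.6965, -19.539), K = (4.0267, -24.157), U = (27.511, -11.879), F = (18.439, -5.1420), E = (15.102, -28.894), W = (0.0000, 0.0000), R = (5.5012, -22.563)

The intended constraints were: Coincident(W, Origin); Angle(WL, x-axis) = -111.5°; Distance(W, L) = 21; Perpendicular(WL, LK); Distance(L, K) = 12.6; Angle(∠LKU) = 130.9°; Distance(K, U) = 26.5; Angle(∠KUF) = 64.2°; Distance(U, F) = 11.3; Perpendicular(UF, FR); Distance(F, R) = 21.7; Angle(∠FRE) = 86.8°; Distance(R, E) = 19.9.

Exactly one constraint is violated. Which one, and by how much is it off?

Distance(R, E) = 19.9 — off by 8.40.

W = (0.00, 0.00) ✓; WL at -111.5° ✓; |WL| = 21.00 ✓; ∠(WL, LK) = 90.00° ✓; |LK| = 12.60 ✓; ∠LKU = 130.9° ✓; |KU| = 26.50 ✓; ∠KUF = 64.20° ✓; |UF| = 11.30 ✓; ∠(UF, FR) = 90.00° ✓; |FR| = 21.70 ✓; ∠FRE = 86.80° ✓; |RE| = 11.50 ✗.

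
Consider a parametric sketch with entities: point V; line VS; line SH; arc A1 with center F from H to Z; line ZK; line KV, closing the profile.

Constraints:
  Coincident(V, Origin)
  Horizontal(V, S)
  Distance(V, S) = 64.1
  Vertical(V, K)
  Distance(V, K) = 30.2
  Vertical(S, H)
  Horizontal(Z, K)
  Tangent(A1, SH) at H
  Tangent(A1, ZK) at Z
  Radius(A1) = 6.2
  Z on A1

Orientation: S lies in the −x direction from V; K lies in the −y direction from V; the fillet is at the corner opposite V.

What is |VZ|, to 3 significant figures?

65.3

The virtual corner opposite V is at (-64.1, -30.2). The tangent condition forces FH to be normal to SH and tangency of A1 to ZK means the radius FZ is perpendicular to ZK, with radius 6.2, so the center F sits 6.2 in from both sides at F = (-57.9, -24.0). That places the tangent points at H = (-64.1, -24.0) on SH and Z = (-57.9, -30.2) on ZK. Then |VZ| = |Z − V| = 65.3.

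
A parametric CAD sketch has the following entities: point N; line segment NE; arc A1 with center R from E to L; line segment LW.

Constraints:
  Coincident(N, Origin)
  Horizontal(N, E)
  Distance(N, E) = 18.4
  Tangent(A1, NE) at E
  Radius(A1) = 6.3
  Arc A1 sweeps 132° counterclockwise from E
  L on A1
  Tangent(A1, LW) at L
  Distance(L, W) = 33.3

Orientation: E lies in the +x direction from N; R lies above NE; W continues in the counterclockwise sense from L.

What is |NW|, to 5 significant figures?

35.271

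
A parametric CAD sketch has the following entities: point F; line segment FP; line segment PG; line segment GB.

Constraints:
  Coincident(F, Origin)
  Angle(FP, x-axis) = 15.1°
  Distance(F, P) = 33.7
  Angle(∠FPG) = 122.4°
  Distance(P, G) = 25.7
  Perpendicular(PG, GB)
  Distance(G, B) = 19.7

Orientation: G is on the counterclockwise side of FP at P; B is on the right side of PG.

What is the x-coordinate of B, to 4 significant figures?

58.99

F is at the origin; FP runs at 15.1° with length 33.7, so P = 33.7·(cos 15.1°, sin 15.1°) = (32.54, 8.779). ∠FPG = 122.4°, so PG runs at 15.1° + (180° − 122.4°) = 72.70° from the x-axis; with |PG| = 25.7, G = P + 25.7·(cos 72.70°, sin 72.70°) = (40.18, 33.32). PG is perpendicular to GB; with |GB| = 19.7 on the right of PG, B = G + 19.7·(0.9548, -0.2974) = (58.99, 27.46). So B.x = 58.99.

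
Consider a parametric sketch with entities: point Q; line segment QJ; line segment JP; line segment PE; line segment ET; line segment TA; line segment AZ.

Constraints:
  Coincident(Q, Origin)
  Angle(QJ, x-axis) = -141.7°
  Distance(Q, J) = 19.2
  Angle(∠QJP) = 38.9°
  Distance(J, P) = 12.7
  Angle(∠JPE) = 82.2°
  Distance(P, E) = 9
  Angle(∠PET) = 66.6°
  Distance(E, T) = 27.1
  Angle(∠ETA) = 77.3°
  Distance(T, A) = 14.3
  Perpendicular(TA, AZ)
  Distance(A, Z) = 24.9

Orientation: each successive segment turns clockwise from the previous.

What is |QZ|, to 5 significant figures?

10.289

Q is at the origin; QJ runs at -141.7° with length 19.2, so J = (-15.068, -11.900). ∠QJP = 38.9° gives JP at 77.200° from the x-axis; with |JP| = 12.7, P = (-12.254, 0.48464). ∠JPE = 82.2° gives PE at -20.600° from the x-axis; with |PE| = 9.0, E = (-3.8295, -2.6819). ∠PET = 66.6° gives ET at -134.00° from the x-axis; with |ET| = 27.1, T = (-22.655, -22.176). ∠ETA = 77.3° gives TA at 123.30° from the x-axis; with |TA| = 14.3, A = (-30.506, -10.224). The perpendicularity gives AZ at right angles to TA, so AZ runs at 33.300°; with |AZ| = 24.9, Z = (-9.6942, 3.4467). Then |QZ| = |Z − Q| = 10.289.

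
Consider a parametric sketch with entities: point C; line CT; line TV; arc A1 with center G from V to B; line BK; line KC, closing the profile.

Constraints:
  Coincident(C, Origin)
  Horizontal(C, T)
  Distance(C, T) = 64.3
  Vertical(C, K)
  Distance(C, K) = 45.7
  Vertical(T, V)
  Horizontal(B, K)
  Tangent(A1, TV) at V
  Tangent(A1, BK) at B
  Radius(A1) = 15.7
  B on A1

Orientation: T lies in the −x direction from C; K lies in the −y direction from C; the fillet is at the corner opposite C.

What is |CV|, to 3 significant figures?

71.0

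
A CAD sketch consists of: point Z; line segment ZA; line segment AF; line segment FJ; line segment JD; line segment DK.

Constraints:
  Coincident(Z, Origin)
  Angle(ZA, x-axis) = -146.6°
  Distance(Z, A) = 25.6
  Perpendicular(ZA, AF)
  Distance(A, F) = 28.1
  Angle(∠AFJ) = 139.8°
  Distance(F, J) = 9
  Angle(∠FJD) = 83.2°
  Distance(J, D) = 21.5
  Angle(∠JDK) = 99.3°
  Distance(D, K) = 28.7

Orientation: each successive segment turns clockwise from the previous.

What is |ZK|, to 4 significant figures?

22.94

∠FJD = 83.2° gives JD at -13.60° from the x-axis; with |JD| = 21.5, D = (-14.88, 13.25). ∠JDK = 99.3° gives DK at -94.30° from the x-axis; with |DK| = 28.7, K = (-17.03, -15.37). Then |ZK| = |K − Z| = 22.94.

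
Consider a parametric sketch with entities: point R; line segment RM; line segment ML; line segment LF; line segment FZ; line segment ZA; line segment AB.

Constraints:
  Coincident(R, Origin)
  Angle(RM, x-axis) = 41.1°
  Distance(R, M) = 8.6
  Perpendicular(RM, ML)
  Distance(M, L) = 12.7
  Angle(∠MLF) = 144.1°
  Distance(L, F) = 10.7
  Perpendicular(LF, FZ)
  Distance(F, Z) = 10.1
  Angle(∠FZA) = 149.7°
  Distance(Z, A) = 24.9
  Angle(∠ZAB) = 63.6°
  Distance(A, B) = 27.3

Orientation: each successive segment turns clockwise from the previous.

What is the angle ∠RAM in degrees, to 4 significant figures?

8.097°

The perpendicularity gives FZ at right angles to LF, so FZ runs at -174.8°; with |FZ| = 10.1, Z = (5.741, -15.49). ∠FZA = 149.7° gives ZA at 154.9° from the x-axis; with |ZA| = 24.9, A = (-16.81, -4.926). Then cos ∠RAM = AR·AM / (|AR||AM|), giving 8.097°.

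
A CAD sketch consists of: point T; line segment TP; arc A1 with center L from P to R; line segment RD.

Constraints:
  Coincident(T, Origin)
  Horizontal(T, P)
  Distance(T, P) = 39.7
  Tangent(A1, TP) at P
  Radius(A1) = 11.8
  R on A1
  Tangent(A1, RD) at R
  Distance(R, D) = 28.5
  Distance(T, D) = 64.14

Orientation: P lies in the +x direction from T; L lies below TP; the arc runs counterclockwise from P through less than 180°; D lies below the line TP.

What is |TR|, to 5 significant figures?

36.360

Checks: |TP| = 39.70 ✓; |LP| = 11.80 ✓; |LR| = 11.80 ✓; ∠(LR, RD) = 90.00° ✓; |RD| = 28.50 ✓; |TD| = 64.14 ✓.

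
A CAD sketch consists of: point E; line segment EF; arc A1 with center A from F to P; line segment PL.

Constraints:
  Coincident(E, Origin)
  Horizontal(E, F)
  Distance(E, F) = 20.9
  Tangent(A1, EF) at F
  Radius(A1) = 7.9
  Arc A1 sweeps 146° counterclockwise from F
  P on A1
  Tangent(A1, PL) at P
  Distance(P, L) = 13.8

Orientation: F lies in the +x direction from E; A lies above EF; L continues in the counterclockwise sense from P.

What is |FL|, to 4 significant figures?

23.25

E is at the origin; E and F share the same y with |EF| = 20.9 and F on the +x side, so F = (20.90, 0.000). Since A1 is tangent to EF there, AF ⟂ EF, so A = F + (0, 7.9) = (20.90, 7.900). On A1, F sits at bearing -90° from A; a 146° counterclockwise sweep puts P at bearing 56°, so P = A + 7.9·(cos 56°, sin 56°) = (25.32, 14.45). Since A1 is tangent to PL there, AP ⟂ PL, so PL runs along (−sin 56°, cos 56°); with |PL| = 13.8, L = (13.88, 22.17). Then |FL| = |L − F| = 23.25.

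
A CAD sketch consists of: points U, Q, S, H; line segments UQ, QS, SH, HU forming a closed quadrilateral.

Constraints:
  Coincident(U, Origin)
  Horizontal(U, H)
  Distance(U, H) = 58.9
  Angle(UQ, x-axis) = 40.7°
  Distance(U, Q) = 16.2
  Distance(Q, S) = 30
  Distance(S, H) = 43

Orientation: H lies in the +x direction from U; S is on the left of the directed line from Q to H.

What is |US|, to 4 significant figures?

46.08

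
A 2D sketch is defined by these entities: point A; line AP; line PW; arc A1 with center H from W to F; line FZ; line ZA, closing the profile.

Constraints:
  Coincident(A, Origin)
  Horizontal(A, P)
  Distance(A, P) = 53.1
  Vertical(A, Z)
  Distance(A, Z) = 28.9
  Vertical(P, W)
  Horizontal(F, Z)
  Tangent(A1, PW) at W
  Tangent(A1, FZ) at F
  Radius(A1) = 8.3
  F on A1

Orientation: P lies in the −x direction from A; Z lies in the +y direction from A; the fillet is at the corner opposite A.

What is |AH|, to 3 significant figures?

49.3

A is at the origin; AP is horizontal with |AP| = 53.1 and P on the −x side, so P = (-53.1, 0.00). AZ is vertical with |AZ| = 28.9 and Z on the +y side, so Z = (0.00, 28.9). The virtual corner opposite A is at (-53.1, 28.9). The tangent condition forces HW to be normal to PW and tangency of A1 to FZ means the radius HF is perpendicular to FZ, with radius 8.3, so the center H sits 8.3 in from both sides at H = (-44.8, 20.6). Then |AH| = |H − A| = 49.3.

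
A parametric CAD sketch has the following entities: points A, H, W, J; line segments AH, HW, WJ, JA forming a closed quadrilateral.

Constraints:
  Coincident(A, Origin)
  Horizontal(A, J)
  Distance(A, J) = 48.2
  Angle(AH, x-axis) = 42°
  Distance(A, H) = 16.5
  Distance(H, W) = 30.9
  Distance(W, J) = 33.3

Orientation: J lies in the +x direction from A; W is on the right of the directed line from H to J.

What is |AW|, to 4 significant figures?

27.86

Checks: |HW| = 30.90 ✓; |WJ| = 33.30 ✓.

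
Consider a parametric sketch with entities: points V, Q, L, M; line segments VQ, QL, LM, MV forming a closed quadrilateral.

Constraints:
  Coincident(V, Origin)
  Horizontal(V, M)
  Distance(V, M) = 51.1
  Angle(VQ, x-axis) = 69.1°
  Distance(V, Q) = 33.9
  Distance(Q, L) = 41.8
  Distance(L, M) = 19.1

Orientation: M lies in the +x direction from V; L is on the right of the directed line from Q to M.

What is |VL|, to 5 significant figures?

32.946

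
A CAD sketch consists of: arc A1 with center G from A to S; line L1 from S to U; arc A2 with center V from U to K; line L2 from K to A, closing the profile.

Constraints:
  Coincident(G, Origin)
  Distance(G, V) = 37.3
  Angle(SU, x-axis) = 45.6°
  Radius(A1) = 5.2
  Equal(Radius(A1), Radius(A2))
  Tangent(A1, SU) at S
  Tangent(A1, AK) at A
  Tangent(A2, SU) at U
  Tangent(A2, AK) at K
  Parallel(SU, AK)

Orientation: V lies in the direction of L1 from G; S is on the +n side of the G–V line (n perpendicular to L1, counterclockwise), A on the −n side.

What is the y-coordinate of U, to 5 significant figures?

30.288

The slot axis is L1's direction at 45.6°, so u = (cos 45.6°, sin 45.6°) = (0.69966, 0.71447) and n = (−sin 45.6°, cos 45.6°) = (-0.71447, 0.69966). G is at the origin and V lies 37.3 along u from G, so V = 37.3·u = (26.097, 26.650). Tangency of A1 to both parallel lines with radius 5.2 puts S and A at G ± 5.2·n: S = (-3.7153, 3.6382), A = (3.7153, -3.6382). Equal radii place U and K the same way about V: U = V + 5.2·n = (22.382, 30.288), K = V − 5.2·n = (29.813, 23.012). So U.y = 30.288.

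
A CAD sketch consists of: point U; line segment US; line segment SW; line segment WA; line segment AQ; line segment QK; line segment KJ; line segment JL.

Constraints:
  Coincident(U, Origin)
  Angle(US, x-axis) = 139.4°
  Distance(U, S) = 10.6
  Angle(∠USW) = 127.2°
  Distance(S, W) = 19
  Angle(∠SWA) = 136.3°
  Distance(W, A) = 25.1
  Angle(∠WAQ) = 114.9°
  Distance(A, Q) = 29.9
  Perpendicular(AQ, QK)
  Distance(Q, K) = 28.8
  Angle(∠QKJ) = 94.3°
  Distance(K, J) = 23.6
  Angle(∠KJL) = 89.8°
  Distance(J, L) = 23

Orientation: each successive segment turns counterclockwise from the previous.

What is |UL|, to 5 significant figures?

36.482

U is at the origin; US runs at 139.4° with length 10.6, so S = (-8.0483, 6.8982). ∠USW = 127.2° gives SW at -167.80° from the x-axis; with |SW| = 19.0, W = (-26.619, 2.8830). ∠SWA = 136.3° gives WA at -124.10° from the x-axis; with |WA| = 25.1, A = (-40.691, -17.901). ∠WAQ = 114.9° gives AQ at -59.000° from the x-axis; with |AQ| = 29.9, Q = (-25.292, -43.531). AQ ⟂ QK, so QK runs at 31.000°; with |QK| = 28.8, K = (-0.60516, -28.697). ∠QKJ = 94.3° gives KJ at 116.70° from the x-axis; with |KJ| = 23.6, J = (-11.209, -7.6139). ∠KJL = 89.8° gives JL at -153.10° from the x-axis; with |JL| = 23.0, L = (-31.720, -18.020). Then |UL| = |L − U| = 36.482.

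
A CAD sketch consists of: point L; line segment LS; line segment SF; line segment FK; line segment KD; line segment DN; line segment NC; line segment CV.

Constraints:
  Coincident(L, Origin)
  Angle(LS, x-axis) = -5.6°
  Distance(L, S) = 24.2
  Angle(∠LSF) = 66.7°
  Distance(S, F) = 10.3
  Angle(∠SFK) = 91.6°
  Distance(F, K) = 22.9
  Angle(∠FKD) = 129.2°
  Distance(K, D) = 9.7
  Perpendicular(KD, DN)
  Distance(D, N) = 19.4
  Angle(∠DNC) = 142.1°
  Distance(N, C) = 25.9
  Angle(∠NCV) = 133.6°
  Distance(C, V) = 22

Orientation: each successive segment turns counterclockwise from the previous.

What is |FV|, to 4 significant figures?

27.84

∠DNC = 142.1° gives NC at 14.80° from the x-axis; with |NC| = 25.9, C = (38.03, -8.817). ∠NCV = 133.6° gives CV at 61.20° from the x-axis; with |CV| = 22.0, V = (48.63, 10.46). Then |FV| = |V − F| = 27.84.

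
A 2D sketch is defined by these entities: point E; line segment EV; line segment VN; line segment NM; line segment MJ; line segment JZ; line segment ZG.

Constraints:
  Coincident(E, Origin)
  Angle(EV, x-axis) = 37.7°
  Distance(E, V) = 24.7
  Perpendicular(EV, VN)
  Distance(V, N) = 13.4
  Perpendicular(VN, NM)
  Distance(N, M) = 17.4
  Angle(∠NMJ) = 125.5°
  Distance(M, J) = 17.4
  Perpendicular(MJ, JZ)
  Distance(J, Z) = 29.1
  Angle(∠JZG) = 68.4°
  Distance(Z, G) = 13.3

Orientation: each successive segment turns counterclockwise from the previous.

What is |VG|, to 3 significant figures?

4.79

MJ is perpendicular to JZ, so JZ runs at 2.20°; with |JZ| = 29.1, Z = (27.3, -1.20). ∠JZG = 68.4° gives ZG at 114° from the x-axis; with |ZG| = 13.3, G = (22.0, 11.0). Then |VG| = |G − V| = 4.79.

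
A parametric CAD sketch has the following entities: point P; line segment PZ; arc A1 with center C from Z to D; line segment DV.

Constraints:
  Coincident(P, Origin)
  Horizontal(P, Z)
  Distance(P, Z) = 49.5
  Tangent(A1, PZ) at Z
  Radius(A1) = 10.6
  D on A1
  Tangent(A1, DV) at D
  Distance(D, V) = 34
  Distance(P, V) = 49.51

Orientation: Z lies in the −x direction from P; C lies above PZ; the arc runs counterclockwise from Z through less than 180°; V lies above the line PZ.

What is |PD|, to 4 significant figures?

40.08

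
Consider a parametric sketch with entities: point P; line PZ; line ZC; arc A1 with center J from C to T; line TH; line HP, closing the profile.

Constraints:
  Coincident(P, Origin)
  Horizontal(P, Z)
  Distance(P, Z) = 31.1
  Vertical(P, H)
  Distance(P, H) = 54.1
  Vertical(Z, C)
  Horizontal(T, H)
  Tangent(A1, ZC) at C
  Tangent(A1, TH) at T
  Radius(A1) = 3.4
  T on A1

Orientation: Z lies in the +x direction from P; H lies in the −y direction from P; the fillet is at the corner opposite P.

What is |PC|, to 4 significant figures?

59.48

The virtual corner opposite P is at (31.10, -54.10). The tangent condition forces JC to be normal to ZC and A1 meets TH tangentially, so JT is at right angles to TH, with radius 3.4, so the center J sits 3.4 in from both sides at J = (27.70, -50.70). That places the tangent points at C = (31.10, -50.70) on ZC and T = (27.70, -54.10) on TH. Then |PC| = |C − P| = 59.48.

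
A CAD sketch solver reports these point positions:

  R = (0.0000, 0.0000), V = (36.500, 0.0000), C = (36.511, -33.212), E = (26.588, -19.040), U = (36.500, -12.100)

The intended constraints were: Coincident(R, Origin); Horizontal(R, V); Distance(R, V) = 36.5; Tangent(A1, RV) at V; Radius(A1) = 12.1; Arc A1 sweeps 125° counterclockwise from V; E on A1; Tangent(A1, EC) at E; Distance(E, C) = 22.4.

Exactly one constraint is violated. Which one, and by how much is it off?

Distance(E, C) = 22.4 — off by 5.10.

R = (0.00, 0.00) ✓; R.y = 0.00, V.y = 0.00 ✓; |RV| = 36.50 ✓; ∠(UV, VR) = 90.00° ✓; |UV| = 12.10 ✓; bearing(U→E) − bearing(U→V) = 125.0° ✓; |UE| = 12.10 ✓; ∠(UE, EC) = 90.00° ✓; |EC| = 17.30 ✗.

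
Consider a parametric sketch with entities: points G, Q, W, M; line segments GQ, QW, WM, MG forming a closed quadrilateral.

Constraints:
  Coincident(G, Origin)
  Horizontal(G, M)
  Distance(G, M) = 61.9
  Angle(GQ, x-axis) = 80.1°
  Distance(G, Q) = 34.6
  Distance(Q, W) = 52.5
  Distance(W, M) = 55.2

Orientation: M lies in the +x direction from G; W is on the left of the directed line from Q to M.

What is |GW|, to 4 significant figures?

77.01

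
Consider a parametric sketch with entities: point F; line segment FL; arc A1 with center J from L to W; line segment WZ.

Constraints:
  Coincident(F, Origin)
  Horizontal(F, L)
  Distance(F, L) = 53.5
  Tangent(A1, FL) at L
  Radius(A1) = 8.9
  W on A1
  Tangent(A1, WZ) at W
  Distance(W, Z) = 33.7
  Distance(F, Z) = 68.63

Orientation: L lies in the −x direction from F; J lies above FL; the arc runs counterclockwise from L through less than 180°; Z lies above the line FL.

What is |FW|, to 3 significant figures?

46.2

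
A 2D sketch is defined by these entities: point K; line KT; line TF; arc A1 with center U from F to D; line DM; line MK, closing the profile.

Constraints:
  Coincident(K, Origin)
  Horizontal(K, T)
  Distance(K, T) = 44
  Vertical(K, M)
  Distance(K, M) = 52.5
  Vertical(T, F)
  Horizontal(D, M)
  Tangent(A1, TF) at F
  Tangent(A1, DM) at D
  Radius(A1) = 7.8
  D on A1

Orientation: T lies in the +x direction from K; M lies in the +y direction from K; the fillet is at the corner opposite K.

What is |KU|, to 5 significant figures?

57.520

K is at the origin; K and T share the same y with |KT| = 44.0 and T on the +x side, so T = (44.000, 0.0000). KM is vertical with |KM| = 52.5 and M on the +y side, so M = (0.0000, 52.500). The virtual corner opposite K is at (44.000, 52.500). Since A1 is tangent to TF there, UF ⟂ TF and since A1 is tangent to DM there, UD ⟂ DM, with radius 7.8, so the center U sits 7.8 in from both sides at U = (36.200, 44.700). Then |KU| = |U − K| = 57.520.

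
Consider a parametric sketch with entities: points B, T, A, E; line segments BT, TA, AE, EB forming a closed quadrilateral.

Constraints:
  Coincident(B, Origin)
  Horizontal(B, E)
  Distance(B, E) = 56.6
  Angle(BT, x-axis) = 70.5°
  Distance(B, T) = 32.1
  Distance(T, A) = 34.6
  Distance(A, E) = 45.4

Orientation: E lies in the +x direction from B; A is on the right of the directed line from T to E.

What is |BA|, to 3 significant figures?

12.2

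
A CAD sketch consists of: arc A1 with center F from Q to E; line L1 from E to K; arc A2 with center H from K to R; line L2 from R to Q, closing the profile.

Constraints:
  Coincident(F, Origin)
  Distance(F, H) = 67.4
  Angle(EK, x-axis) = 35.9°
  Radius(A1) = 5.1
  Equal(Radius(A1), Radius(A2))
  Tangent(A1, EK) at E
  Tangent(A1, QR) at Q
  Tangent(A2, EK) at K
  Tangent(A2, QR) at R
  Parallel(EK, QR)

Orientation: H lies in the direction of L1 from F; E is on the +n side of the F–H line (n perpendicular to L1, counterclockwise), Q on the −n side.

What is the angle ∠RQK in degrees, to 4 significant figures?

8.606°

The slot axis is L1's direction at 35.9°, so u = (cos 35.9°, sin 35.9°) = (0.8100, 0.5864) and n = (−sin 35.9°, cos 35.9°) = (-0.5864, 0.8100). F is at the origin and H lies 67.4 along u from F, so H = 67.4·u = (54.60, 39.52). Tangency of A1 to both parallel lines with radius 5.1 puts E and Q at F ± 5.1·n: E = (-2.990, 4.131), Q = (2.990, -4.131). Equal radii place K and R the same way about H: K = H + 5.1·n = (51.61, 43.65), R = H − 5.1·n = (57.59, 35.39). Then cos ∠RQK = QR·QK / (|QR||QK|), giving 8.606°.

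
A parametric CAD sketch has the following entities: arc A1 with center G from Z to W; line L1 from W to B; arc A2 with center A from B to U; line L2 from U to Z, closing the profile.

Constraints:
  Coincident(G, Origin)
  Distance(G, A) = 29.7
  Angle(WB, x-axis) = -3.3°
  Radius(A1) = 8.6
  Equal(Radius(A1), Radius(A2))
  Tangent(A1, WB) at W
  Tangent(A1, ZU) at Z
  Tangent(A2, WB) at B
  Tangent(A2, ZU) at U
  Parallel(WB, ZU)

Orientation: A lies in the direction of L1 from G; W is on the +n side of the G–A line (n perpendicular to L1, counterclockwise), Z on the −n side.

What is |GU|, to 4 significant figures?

30.92

The slot axis is L1's direction at -3.3°, so u = (cos -3.3°, sin -3.3°) = (0.9983, -0.05756) and n = (−sin -3.3°, cos -3.3°) = (0.05756, 0.9983). G is at the origin and A lies 29.7 along u from G, so A = 29.7·u = (29.65, -1.710). Tangency of A1 to both parallel lines with radius 8.6 puts W and Z at G ± 8.6·n: W = (0.4951, 8.586), Z = (-0.4951, -8.586). Equal radii place B and U the same way about A: B = A + 8.6·n = (30.15, 6.876), U = A − 8.6·n = (29.16, -10.30). Then |GU| = |U − G| = 30.92.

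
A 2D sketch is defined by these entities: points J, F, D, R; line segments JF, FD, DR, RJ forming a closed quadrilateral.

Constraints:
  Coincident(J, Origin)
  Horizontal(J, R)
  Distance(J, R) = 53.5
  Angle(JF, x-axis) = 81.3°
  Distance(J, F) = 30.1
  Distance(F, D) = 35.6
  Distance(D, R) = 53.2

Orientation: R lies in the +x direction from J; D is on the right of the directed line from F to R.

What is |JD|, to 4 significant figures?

5.658

J is at the origin; J and R share the same y with |JR| = 53.5 and R in +x, so R = (53.5, 0). JF runs at 81.3° with |JF| = 30.1, so F = (4.553, 29.75). D is determined by |FD| = 35.6 and |DR| = 53.2 together: it lies at the intersection of circle(F, 35.6) and circle(R, 53.2). With |FR| = 57.28, the foot of the radical line on FR is 15.00 from F and the perpendicular offset is √(35.6² − 15.00²) = 32.29. Taking the right-of-FR solution: D = (0.5983, -5.626).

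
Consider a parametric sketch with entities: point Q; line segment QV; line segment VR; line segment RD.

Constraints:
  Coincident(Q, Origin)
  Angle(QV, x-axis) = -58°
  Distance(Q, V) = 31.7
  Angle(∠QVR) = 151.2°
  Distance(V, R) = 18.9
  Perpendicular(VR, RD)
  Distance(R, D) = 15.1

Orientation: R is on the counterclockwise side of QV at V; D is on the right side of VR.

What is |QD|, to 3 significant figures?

55.7

∠QVR = 151.2°, so VR runs at -58.0° + (180° − 151.2°) = -29.2° from the x-axis; with |VR| = 18.9, R = V + 18.9·(cos -29.2°, sin -29.2°) = (33.3, -36.1). VR is perpendicular to RD; with |RD| = 15.1 on the right of VR, D = R + 15.1·(-0.488, -0.873) = (25.9, -49.3). Then |QD| = |D − Q| = 55.7.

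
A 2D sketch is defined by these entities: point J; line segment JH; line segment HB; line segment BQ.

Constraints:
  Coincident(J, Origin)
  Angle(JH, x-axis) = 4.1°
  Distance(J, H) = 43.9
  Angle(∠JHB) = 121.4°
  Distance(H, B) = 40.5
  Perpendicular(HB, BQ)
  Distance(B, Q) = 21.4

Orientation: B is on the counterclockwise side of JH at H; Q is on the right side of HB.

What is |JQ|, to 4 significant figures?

86.50

J is at the origin; JH runs at 4.1° with length 43.9, so H = 43.9·(cos 4.1°, sin 4.1°) = (43.79, 3.139). ∠JHB = 121.4°, so HB runs at 4.1° + (180° − 121.4°) = 62.70° from the x-axis; with |HB| = 40.5, B = H + 40.5·(cos 62.70°, sin 62.70°) = (62.36, 39.13). HB is perpendicular to BQ; with |BQ| = 21.4 on the right of HB, Q = B + 21.4·(0.8886, -0.4586) = (81.38, 29.31). Then |JQ| = |Q − J| = 86.50.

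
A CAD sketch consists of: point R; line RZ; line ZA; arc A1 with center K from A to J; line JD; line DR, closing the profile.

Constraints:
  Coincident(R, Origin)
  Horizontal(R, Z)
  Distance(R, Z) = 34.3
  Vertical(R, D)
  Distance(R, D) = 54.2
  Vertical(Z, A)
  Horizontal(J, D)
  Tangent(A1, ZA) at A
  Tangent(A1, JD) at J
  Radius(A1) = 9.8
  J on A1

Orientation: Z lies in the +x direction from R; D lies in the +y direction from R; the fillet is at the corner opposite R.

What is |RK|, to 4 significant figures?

50.71

R is at the origin; RZ is horizontal with |RZ| = 34.3 and Z on the +x side, so Z = (34.30, 0.000). RD is vertical with |RD| = 54.2 and D on the +y side, so D = (0.000, 54.20). The virtual corner opposite R is at (34.30, 54.20). Tangency of A1 to ZA means the radius KA is perpendicular to ZA and A1 meets JD tangentially, so KJ is at right angles to JD, with radius 9.8, so the center K sits 9.8 in from both sides at K = (24.50, 44.40). Then |RK| = |K − R| = 50.71.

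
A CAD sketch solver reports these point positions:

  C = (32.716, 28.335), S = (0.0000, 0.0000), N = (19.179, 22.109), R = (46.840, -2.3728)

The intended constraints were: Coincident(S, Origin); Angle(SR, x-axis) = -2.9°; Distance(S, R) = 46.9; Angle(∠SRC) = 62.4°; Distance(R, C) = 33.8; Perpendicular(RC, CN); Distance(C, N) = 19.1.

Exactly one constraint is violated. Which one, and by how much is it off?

Distance(C, N) = 19.1 — off by 4.20.

S = (0.00, 0.00) ✓; SR at -2.900° ✓; |SR| = 46.90 ✓; ∠SRC = 62.40° ✓; |RC| = 33.80 ✓; ∠(RC, CN) = 90.00° ✓; |CN| = 14.90 ✗.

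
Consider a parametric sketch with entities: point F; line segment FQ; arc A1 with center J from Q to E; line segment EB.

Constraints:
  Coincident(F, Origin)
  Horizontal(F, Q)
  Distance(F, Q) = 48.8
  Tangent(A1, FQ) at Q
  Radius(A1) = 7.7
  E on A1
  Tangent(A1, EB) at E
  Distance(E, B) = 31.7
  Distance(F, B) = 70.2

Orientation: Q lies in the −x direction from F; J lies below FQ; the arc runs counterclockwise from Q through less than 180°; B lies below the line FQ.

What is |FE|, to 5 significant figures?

56.944

F is at the origin; F and Q share the same y with |FQ| = 48.8 and Q on the −x side, so Q = (-48.800, 0.0000). A1 meets FQ tangentially, so JQ is at right angles to FQ, so J = Q + (0, -7.7) = (-48.800, -7.7000). Since JE ⟂ EB (tangency), |JB| = √(7.7² + 31.7²) = 32.622 regardless of where E sits on A1. So B lies on both circle(F, 70.2) and circle(J, 32.622); the below-FQ intersection is B = (-58.465, -38.857). E is the foot of the tangent from B: E = (-56.485, -7.2190).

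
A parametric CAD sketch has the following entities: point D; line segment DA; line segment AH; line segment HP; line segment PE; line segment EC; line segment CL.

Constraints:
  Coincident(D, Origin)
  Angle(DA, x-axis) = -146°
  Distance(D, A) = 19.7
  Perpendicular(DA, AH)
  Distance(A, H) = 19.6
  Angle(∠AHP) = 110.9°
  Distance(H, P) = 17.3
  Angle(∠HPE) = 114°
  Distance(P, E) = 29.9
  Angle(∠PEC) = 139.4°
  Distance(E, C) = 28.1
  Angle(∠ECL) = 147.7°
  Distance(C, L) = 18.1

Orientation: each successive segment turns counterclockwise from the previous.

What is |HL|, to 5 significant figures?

66.600

D is at the origin; DA runs at -146.0° with length 19.7, so A = (-16.332, -11.016). The perpendicularity gives AH at right angles to DA, so AH runs at -56.000°; with |AH| = 19.6, H = (-5.3719, -27.265). ∠AHP = 110.9° gives HP at 13.100° from the x-axis; with |HP| = 17.3, P = (11.478, -23.344). ∠HPE = 114.0° gives PE at 79.100° from the x-axis; with |PE| = 29.9, E = (17.132, 6.0164). ∠PEC = 139.4° gives EC at 119.70° from the x-axis; with |EC| = 28.1, C = (3.2095, 30.425). ∠ECL = 147.7° gives CL at 152.00° from the x-axis; with |CL| = 18.1, L = (-12.772, 38.922). Then |HL| = |L − H| = 66.600.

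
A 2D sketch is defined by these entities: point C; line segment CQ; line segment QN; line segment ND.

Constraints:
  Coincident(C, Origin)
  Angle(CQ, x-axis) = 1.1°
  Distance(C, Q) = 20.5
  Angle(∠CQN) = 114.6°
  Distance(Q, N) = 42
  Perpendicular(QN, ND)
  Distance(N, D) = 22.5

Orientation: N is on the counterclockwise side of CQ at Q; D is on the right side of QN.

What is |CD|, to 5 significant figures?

65.162

C is at the origin; CQ runs at 1.1° with length 20.5, so Q = 20.5·(cos 1.1°, sin 1.1°) = (20.496, 0.39355). ∠CQN = 114.6°, so QN runs at 1.1° + (180° − 114.6°) = 66.500° from the x-axis; with |QN| = 42.0, N = Q + 42.0·(cos 66.500°, sin 66.500°) = (37.244, 38.910). The perpendicularity gives ND at right angles to QN; with |ND| = 22.5 on the right of QN, D = N + 22.5·(0.91706, -0.39875) = (57.878, 29.938). Then |CD| = |D − C| = 65.162.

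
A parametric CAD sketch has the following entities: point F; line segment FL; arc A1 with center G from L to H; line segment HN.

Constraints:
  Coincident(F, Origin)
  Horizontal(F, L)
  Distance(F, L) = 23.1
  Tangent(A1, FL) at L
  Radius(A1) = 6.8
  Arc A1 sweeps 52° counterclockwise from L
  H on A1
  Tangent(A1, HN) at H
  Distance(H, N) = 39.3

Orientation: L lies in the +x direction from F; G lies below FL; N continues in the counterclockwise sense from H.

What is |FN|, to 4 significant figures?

34.20

On A1, L sits at bearing 90° from G; a 52° counterclockwise sweep puts H at bearing 142°, so H = G + 6.8·(cos 142°, sin 142°) = (17.74, -2.614). The tangent condition forces GH to be normal to HN, so HN runs along (−sin 142°, cos 142°); with |HN| = 39.3, N = (-6.454, -33.58). Then |FN| = |N − F| = 34.20.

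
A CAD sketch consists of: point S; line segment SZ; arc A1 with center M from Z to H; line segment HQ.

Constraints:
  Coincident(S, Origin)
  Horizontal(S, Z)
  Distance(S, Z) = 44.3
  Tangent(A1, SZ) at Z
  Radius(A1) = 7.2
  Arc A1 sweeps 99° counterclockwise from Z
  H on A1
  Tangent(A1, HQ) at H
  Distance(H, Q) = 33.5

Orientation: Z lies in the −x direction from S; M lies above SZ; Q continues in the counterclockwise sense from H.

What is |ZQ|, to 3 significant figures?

41.5

S is at the origin; S and Z share the same y with |SZ| = 44.3 and Z on the −x side, so Z = (-44.3, 0.00). The tangent condition forces MZ to be normal to SZ, so M = Z + (0, 7.2) = (-44.3, 7.20). On A1, Z sits at bearing -90° from M; a 99° counterclockwise sweep puts H at bearing 9°, so H = M + 7.2·(cos 9°, sin 9°) = (-37.2, 8.33). Tangency of A1 to HQ means the radius MH is perpendicular to HQ, so HQ runs along (−sin 9°, cos 9°); with |HQ| = 33.5, Q = (-42.4, 41.4). Then |ZQ| = |Q − Z| = 41.5.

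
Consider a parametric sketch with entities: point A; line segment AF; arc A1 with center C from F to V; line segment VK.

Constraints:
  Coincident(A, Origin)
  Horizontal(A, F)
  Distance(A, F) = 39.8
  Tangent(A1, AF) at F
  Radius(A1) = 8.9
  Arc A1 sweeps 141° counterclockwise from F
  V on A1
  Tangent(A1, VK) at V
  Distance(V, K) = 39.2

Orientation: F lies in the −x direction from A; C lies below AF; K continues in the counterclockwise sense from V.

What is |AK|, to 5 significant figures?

43.153

A is at the origin; AF is horizontal with |AF| = 39.8 and F on the −x side, so F = (-39.800, 0.0000). The tangent condition forces CF to be normal to AF, so C = F + (0, -8.9) = (-39.800, -8.9000). On A1, F sits at bearing 90° from C; a 141° counterclockwise sweep puts V at bearing 231°, so V = C + 8.9·(cos 231°, sin 231°) = (-45.401, -15.817). Tangency of A1 to VK means the radius CV is perpendicular to VK, so VK runs along (−sin 231°, cos 231°); with |VK| = 39.2, K = (-14.937, -40.486). Then |AK| = |K − A| = 43.153.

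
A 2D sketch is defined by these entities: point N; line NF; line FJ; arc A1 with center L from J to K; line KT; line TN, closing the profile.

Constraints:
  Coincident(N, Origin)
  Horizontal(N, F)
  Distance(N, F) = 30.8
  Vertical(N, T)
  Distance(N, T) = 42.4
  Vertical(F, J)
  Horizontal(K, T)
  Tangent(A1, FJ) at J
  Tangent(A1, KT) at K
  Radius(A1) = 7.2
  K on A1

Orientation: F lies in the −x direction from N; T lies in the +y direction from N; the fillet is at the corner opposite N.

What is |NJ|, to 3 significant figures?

46.8

N is at the origin; N and F share the same y with |NF| = 30.8 and F on the −x side, so F = (-30.8, 0.00). N and T share the same x with |NT| = 42.4 and T on the +y side, so T = (0.00, 42.4). The virtual corner opposite N is at (-30.8, 42.4). A1 meets FJ tangentially, so LJ is at right angles to FJ and tangency of A1 to KT means the radius LK is perpendicular to KT, with radius 7.2, so the center L sits 7.2 in from both sides at L = (-23.6, 35.2). That places the tangent points at J = (-30.8, 35.2) on FJ and K = (-23.6, 42.4) on KT. Then |NJ| = |J − N| = 46.8.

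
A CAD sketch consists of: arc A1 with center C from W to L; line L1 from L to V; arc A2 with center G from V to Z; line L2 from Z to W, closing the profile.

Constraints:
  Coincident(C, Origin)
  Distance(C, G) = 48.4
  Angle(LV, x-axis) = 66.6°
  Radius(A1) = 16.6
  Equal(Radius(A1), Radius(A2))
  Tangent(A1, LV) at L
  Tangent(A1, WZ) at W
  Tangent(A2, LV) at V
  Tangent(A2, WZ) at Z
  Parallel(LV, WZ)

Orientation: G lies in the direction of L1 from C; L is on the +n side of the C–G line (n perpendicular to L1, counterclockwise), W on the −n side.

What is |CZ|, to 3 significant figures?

51.2

Tangency of A1 to both parallel lines with radius 16.6 puts L and W at C ± 16.6·n: L = (-15.2, 6.59), W = (15.2, -6.59). Equal radii place V and Z the same way about G: V = G + 16.6·n = (3.99, 51.0), Z = G − 16.6·n = (34.5, 37.8). Then |CZ| = |Z − C| = 51.2.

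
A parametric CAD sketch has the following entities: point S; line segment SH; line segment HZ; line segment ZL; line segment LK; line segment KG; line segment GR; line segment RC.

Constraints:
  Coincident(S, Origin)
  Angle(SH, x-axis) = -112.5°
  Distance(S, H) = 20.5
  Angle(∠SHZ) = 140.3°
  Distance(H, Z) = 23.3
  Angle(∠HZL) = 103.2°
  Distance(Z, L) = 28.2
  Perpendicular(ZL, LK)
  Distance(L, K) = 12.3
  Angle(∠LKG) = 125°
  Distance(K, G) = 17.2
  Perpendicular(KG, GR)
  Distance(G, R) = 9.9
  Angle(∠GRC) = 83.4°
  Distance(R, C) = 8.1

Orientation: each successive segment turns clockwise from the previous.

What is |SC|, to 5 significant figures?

32.984

The perpendicularity gives GR at right angles to KG, so GR runs at -104.00°; with |GR| = 9.9, R = (-23.380, -14.221). ∠GRC = 83.4° gives RC at 159.40° from the x-axis; with |RC| = 8.1, C = (-30.962, -11.371). Then |SC| = |C − S| = 32.984.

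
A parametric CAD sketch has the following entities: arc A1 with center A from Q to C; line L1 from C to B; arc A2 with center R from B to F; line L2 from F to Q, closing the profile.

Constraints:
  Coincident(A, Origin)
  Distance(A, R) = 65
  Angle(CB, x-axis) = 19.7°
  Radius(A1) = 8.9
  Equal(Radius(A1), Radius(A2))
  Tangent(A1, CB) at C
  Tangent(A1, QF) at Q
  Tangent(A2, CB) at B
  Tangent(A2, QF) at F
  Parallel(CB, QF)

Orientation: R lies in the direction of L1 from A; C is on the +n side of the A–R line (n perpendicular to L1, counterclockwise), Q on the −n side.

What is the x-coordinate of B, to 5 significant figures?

58.195

The slot axis is L1's direction at 19.7°, so u = (cos 19.7°, sin 19.7°) = (0.94147, 0.33710) and n = (−sin 19.7°, cos 19.7°) = (-0.33710, 0.94147). A is at the origin and R lies 65.0 along u from A, so R = 65.0·u = (61.196, 21.911). Tangency of A1 to both parallel lines with radius 8.9 puts C and Q at A ± 8.9·n: C = (-3.0001, 8.3791), Q = (3.0001, -8.3791). Equal radii place B and F the same way about R: B = R + 8.9·n = (58.195, 30.290), F = R − 8.9·n = (64.196, 13.532). So B.x = 58.195.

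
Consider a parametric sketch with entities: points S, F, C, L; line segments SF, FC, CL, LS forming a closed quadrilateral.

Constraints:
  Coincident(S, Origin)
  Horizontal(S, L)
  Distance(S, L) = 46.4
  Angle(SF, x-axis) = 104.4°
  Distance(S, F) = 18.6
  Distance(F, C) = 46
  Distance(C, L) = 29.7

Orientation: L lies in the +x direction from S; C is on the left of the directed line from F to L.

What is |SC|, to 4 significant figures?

49.45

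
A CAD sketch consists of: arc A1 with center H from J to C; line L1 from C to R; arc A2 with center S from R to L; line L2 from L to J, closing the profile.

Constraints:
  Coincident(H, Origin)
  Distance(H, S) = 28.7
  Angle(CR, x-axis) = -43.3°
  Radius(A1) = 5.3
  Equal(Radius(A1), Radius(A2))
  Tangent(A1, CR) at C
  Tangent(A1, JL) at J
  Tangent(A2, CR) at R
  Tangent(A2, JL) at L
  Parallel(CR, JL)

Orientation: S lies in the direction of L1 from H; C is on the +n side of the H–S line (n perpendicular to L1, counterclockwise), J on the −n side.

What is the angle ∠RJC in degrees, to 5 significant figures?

69.729°

The slot axis is L1's direction at -43.3°, so u = (cos -43.3°, sin -43.3°) = (0.72777, -0.68582) and n = (−sin -43.3°, cos -43.3°) = (0.68582, 0.72777). H is at the origin and S lies 28.7 along u from H, so S = 28.7·u = (20.887, -19.683). Tangency of A1 to both parallel lines with radius 5.3 puts C and J at H ± 5.3·n: C = (3.6348, 3.8572), J = (-3.6348, -3.8572). Equal radii place R and L the same way about S: R = S + 5.3·n = (24.522, -15.826), L = S − 5.3·n = (17.252, -23.540). Then cos ∠RJC = JR·JC / (|JR||JC|), giving 69.729°.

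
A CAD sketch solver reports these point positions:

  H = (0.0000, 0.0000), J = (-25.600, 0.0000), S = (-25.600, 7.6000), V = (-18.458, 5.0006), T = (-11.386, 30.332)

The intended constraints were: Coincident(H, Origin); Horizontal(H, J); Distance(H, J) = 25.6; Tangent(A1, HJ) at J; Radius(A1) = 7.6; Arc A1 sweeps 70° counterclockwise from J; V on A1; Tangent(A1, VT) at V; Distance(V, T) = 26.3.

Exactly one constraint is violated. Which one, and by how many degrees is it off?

Tangent(A1, VT) at V — off by 4.40°.

H = (0.00, 0.00) ✓; H.y = 0.00, J.y = 0.00 ✓; |HJ| = 25.60 ✓; ∠(SJ, JH) = 90.00° ✓; |SJ| = 7.600 ✓; bearing(S→V) − bearing(S→J) = 70.00° ✓; |SV| = 7.600 ✓; ∠(SV, VT) = 85.60° ✗; |VT| = 26.30 ✓.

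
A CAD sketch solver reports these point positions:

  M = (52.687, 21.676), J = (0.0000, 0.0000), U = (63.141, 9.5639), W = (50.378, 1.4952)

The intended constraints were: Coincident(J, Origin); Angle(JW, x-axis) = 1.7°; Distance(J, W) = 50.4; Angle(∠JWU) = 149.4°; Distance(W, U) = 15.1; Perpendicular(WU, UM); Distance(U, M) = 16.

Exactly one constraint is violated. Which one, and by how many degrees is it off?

Perpendicular(WU, UM) — off by 8.50°.

J = (0.00, 0.00) ✓; JW at 1.700° ✓; |JW| = 50.40 ✓; ∠JWU = 149.4° ✓; |WU| = 15.10 ✓; ∠(WU, UM) = 98.50° ✗; |UM| = 16.00 ✓.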